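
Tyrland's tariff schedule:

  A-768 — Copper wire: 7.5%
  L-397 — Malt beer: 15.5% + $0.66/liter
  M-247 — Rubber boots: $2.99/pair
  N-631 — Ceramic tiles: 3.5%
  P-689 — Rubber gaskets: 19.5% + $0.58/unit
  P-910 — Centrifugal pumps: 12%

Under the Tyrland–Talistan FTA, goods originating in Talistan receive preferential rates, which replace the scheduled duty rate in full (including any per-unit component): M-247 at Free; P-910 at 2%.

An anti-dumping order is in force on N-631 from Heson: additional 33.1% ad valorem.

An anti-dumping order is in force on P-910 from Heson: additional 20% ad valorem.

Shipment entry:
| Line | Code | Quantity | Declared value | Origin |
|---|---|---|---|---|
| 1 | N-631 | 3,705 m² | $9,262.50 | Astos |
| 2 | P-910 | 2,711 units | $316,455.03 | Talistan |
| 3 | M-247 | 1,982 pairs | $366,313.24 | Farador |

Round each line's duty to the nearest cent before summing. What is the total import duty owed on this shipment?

Line 1 (N-631, Astos, 3,705 m², $9,262.50):
Base rate for N-631 is 3.5%.
The additional-duty order on N-631 targets Heson, not Astos; it does not apply.
Duty = $9,262.50 × 3.5% = $324.19.
Line 2 (P-910, Talistan, 2,711 units, $316,455.03):
Base rate for P-910 is 12%.
Origin Talistan qualifies under the Tyrland–Talistan agreement and P-910 is covered: preferential rate 2% applies instead.
The additional-duty order on P-910 targets Heson, not Talistan; it does not apply.
Duty = $316,455.03 × 2% = $6,329.10.
Line 3 (M-247, Farador, 1,982 pairs, $366,313.24):
Base rate for M-247 is $2.99/pair.
M-247 has an FTA preferential rate, but origin Farador is not Talistan; base rate stands.
Duty = 1,982 × $2.99 = $5,926.18.
Total = $324.19 + $6,329.10 + $5,926.18 = $12,579.47.

$12,579.47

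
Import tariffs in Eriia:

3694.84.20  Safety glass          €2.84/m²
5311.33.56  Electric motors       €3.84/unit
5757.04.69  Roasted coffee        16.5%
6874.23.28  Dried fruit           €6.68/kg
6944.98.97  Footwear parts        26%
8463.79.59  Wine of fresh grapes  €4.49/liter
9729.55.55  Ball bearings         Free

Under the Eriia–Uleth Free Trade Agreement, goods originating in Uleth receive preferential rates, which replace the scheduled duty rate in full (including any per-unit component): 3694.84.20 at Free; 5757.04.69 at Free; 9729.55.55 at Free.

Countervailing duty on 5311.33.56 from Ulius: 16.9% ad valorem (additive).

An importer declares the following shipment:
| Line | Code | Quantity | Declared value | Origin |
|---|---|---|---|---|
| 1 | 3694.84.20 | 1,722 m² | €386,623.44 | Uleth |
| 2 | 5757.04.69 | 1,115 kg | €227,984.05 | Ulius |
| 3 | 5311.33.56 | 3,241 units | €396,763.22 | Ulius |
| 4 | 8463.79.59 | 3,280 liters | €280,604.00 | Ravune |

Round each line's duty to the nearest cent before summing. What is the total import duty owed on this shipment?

€131,842.99

Line 1 (3694.84.20, Uleth, 1,722 m², €386,623.44):
Base rate for 3694.84.20 is €2.84/m².
Origin Uleth qualifies under the Eriia–Uleth agreement and 3694.84.20 is covered: preferential rate Free applies instead.
Duty = €386,623.44 × 0% = €0.00.
Line 2 (5757.04.69, Ulius, 1,115 kg, €227,984.05):
Base rate for 5757.04.69 is 16.5%.
5757.04.69 has an FTA preferential rate, but origin Ulius is not Uleth; base rate stands.
Duty = €227,984.05 × 16.5% = €37,617.37.
Line 3 (5311.33.56, Ulius, 3,241 units, €396,763.22):
Base rate for 5311.33.56 is €3.84/unit.
Additional duty on 5311.33.56 from Ulius: +16.9% ad valorem. Applied ad valorem rate = 16.9%.
Duty = €396,763.22 × 16.9% + 3,241 × €3.84 = €79,498.42.
Line 4 (8463.79.59, Ravune, 3,280 liters, €280,604.00):
Base rate for 8463.79.59 is €4.49/liter.
Duty = 3,280 × €4.49 = €14,727.20.
Total = €0.00 + €37,617.37 + €79,498.42 + €14,727.20 = €131,842.99.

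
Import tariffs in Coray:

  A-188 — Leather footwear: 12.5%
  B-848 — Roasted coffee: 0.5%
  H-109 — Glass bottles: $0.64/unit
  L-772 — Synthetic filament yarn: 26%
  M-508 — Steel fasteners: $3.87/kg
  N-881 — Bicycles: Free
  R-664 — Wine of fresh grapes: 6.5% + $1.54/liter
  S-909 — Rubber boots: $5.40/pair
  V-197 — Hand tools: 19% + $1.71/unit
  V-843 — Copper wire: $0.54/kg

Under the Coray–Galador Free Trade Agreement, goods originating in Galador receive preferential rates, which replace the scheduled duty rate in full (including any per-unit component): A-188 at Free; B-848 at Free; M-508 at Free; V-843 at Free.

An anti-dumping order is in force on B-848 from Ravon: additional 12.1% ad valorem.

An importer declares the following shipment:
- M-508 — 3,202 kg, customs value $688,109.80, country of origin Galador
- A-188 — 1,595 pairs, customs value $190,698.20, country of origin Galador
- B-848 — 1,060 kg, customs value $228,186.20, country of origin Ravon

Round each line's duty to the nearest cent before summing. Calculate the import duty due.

Line 1 (M-508, Galador, 3,202 kg, $688,109.80):
Base rate for M-508 is $3.87/kg.
Origin Galador qualifies under the Coray–Galador agreement and M-508 is covered: preferential rate Free applies instead.
Duty = $688,109.80 × 0% = $0.00.
Line 2 (A-188, Galador, 1,595 pairs, $190,698.20):
Base rate for A-188 is 12.5%.
Origin Galador qualifies under the Coray–Galador agreement and A-188 is covered: preferential rate Free applies instead.
Duty = $190,698.20 × 0% = $0.00.
Line 3 (B-848, Ravon, 1,060 kg, $228,186.20):
Base rate for B-848 is 0.5%.
B-848 has an FTA preferential rate, but origin Ravon is not Galador; base rate stands.
Additional duty on B-848 from Ravon: +12.1%. Applied ad valorem rate: 0.5% + 12.1% = 12.6%.
Duty = $228,186.20 × 12.6% = $28,751.46.
Total = $0.00 + $0.00 + $28,751.46 = $28,751.46.

$28,751.46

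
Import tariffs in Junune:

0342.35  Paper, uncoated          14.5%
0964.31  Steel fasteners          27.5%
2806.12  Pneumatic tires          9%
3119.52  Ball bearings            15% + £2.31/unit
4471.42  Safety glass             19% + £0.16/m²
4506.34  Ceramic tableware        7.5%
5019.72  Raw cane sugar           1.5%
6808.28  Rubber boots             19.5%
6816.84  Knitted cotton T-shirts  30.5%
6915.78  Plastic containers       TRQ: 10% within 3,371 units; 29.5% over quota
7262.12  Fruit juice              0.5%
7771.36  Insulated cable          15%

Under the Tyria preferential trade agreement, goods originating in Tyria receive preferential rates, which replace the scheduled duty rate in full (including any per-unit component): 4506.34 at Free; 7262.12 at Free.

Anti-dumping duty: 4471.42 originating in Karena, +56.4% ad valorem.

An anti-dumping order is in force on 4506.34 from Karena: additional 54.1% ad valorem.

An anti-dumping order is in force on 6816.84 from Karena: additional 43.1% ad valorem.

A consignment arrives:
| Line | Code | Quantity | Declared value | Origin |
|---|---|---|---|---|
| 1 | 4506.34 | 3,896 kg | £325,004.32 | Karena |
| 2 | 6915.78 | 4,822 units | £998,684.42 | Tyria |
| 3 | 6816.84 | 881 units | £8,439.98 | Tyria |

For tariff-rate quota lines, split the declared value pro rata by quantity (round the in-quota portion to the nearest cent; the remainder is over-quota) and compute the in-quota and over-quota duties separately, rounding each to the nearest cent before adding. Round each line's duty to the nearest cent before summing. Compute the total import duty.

Line 1 (4506.34, Karena, 3,896 kg, £325,004.32):
Base rate for 4506.34 is 7.5%.
4506.34 has an FTA preferential rate, but origin Karena is not Tyria; base rate stands.
Additional duty on 4506.34 from Karena: +54.1%. Applied ad valorem rate: 7.5% + 54.1% = 61.6%.
Duty = £325,004.32 × 61.6% = £200,202.66.
Line 2 (6915.78, Tyria, 4,822 units, £998,684.42):
Code 6915.78 is under a tariff-rate quota (threshold 3,371 units). In-quota: 3,371 units at 10%; over-quota: 1,451 units at 29.5%.
Pro-rata value split: in-quota = £998,684.42 × 3,371/4,822 = £698,167.81; over-quota = £998,684.42 − £698,167.81 = £300,516.61.
In-quota duty = £698,167.81 × 10% = £69,816.78. Over-quota duty = £300,516.61 × 29.5% = £88,652.40.
Line duty = £69,816.78 + £88,652.40 = £158,469.18.
Line 3 (6816.84, Tyria, 881 units, £8,439.98):
Base rate for 6816.84 is 30.5%.
Origin Tyria is the FTA partner but 6816.84 is not on the preference list; base rate stands.
The additional-duty order on 6816.84 targets Karena, not Tyria; it does not apply.
Duty = £8,439.98 × 30.5% = £2,574.19.
Total = £200,202.66 + £158,469.18 + £2,574.19 = £361,246.03.

£361,246.03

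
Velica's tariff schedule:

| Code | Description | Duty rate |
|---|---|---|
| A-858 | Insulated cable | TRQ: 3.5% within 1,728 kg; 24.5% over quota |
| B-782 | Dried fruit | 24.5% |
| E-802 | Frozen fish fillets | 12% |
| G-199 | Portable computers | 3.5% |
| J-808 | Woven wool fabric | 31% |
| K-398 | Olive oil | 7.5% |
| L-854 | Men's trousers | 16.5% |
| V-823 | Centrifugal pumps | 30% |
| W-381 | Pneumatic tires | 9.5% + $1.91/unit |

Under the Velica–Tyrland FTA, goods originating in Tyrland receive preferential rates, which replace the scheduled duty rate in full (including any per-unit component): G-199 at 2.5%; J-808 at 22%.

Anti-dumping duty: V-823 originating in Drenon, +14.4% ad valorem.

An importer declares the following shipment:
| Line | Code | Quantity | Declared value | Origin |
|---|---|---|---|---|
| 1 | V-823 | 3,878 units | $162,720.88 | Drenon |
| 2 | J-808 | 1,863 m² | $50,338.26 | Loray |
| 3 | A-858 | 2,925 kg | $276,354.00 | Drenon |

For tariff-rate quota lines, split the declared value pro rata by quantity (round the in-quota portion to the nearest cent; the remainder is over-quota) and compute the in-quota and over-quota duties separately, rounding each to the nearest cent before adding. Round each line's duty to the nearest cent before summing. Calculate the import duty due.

$121,274.76

Line 1 (V-823, Drenon, 3,878 units, $162,720.88):
Base rate for V-823 is 30%.
Additional duty on V-823 from Drenon: +14.4%. Applied ad valorem rate: 30% + 14.4% = 44.4%.
Duty = $162,720.88 × 44.4% = $72,248.07.
Line 2 (J-808, Loray, 1,863 m², $50,338.26):
Base rate for J-808 is 31%.
J-808 has an FTA preferential rate, but origin Loray is not Tyrland; base rate stands.
Duty = $50,338.26 × 31% = $15,604.86.
Line 3 (A-858, Drenon, 2,925 kg, $276,354.00):
Code A-858 is under a tariff-rate quota (threshold 1,728 kg). In-quota: 1,728 kg at 3.5%; over-quota: 1,197 kg at 24.5%.
Pro-rata value split: in-quota = $276,354.00 × 1,728/2,925 = $163,261.44; over-quota = $276,354.00 − $163,261.44 = $113,092.56.
In-quota duty = $163,261.44 × 3.5% = $5,714.15. Over-quota duty = $113,092.56 × 24.5% = $27,707.68.
Line duty = $5,714.15 + $27,707.68 = $33,421.83.
Total = $72,248.07 + $15,604.86 + $33,421.83 = $121,274.76.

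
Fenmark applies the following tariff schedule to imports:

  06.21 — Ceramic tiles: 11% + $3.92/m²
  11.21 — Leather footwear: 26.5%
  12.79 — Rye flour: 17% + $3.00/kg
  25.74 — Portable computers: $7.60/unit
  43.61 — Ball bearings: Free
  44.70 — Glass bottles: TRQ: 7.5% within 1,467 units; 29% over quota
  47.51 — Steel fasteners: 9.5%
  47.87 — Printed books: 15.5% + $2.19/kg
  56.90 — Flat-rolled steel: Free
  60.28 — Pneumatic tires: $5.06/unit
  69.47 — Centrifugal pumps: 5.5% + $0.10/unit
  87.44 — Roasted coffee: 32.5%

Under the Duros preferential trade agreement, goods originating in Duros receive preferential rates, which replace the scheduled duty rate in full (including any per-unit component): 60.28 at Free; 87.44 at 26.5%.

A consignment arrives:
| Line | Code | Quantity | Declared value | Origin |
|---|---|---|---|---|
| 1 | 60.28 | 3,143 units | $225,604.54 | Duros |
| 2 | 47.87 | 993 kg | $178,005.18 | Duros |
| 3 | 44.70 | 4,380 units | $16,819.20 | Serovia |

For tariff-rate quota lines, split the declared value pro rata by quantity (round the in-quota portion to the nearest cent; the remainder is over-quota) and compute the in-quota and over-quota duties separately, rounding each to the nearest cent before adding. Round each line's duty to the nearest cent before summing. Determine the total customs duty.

$33,431.89

Line 1 (60.28, Duros, 3,143 units, $225,604.54):
Base rate for 60.28 is $5.06/unit.
Origin Duros qualifies under the Fenmark–Duros agreement and 60.28 is covered: preferential rate Free applies instead.
Duty = $225,604.54 × 0% = $0.00.
Line 2 (47.87, Duros, 993 kg, $178,005.18):
Base rate for 47.87 is 15.5% + $2.19/kg.
Origin Duros is the FTA partner but 47.87 is not on the preference list; base rate stands.
Duty = $178,005.18 × 15.5% + 993 × $2.19 = $29,765.47.
Line 3 (44.70, Serovia, 4,380 units, $16,819.20):
Code 44.70 is under a tariff-rate quota (threshold 1,467 units). In-quota: 1,467 units at 7.5%; over-quota: 2,913 units at 29%.
Pro-rata value split: in-quota = $16,819.20 × 1,467/4,380 = $5,633.28; over-quota = $16,819.20 − $5,633.28 = $11,185.92.
In-quota duty = $5,633.28 × 7.5% = $422.50. Over-quota duty = $11,185.92 × 29% = $3,243.92.
Line duty = $422.50 + $3,243.92 = $3,666.42.
Total = $0.00 + $29,765.47 + $3,666.42 = $33,431.89.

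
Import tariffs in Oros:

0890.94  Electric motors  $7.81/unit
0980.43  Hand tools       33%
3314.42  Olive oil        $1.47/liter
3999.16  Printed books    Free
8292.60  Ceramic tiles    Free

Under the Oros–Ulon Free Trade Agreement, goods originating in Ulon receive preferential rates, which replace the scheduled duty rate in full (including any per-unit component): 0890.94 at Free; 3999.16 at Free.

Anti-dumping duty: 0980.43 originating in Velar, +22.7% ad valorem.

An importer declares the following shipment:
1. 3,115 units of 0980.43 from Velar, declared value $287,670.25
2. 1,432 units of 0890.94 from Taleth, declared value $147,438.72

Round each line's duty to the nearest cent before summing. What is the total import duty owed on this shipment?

$171,416.25

Line 1 (0980.43, Velar, 3,115 units, $287,670.25):
Base rate for 0980.43 is 33%.
Additional duty on 0980.43 from Velar: +22.7%. Applied ad valorem rate: 33% + 22.7% = 55.7%.
Duty = $287,670.25 × 55.7% = $160,232.33.
Line 2 (0890.94, Taleth, 1,432 units, $147,438.72):
Base rate for 0890.94 is $7.81/unit.
0890.94 has an FTA preferential rate, but origin Taleth is not Ulon; base rate stands.
Duty = 1,432 × $7.81 = $11,183.92.
Total = $160,232.33 + $11,183.92 = $171,416.25.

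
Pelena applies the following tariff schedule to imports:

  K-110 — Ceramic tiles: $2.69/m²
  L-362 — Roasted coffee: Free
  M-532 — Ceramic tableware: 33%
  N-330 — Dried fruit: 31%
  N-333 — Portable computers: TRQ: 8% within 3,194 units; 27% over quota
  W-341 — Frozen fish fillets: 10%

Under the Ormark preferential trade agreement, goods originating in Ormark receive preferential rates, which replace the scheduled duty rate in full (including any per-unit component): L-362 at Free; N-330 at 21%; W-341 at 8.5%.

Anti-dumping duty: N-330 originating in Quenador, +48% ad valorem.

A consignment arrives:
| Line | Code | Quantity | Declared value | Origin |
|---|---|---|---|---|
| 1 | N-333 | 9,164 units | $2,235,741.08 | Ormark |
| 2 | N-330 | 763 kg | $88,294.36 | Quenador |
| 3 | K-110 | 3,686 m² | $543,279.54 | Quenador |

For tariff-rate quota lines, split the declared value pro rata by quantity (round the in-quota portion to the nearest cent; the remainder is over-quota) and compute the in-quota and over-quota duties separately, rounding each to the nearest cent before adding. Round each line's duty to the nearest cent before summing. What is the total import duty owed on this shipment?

$535,262.33

Line 1 (N-333, Ormark, 9,164 units, $2,235,741.08):
Code N-333 is under a tariff-rate quota (threshold 3,194 units). In-quota: 3,194 units at 8%; over-quota: 5,970 units at 27%.
Pro-rata value split: in-quota = $2,235,741.08 × 3,194/9,164 = $779,240.18; over-quota = $2,235,741.08 − $779,240.18 = $1,456,500.90.
In-quota duty = $779,240.18 × 8% = $62,339.21. Over-quota duty = $1,456,500.90 × 27% = $393,255.24.
Line duty = $62,339.21 + $393,255.24 = $455,594.45.
Line 2 (N-330, Quenador, 763 kg, $88,294.36):
Base rate for N-330 is 31%.
N-330 has an FTA preferential rate, but origin Quenador is not Ormark; base rate stands.
Additional duty on N-330 from Quenador: +48%. Applied ad valorem rate: 31% + 48% = 79%.
Duty = $88,294.36 × 79% = $69,752.54.
Line 3 (K-110, Quenador, 3,686 m², $543,279.54):
Base rate for K-110 is $2.69/m².
Duty = 3,686 × $2.69 = $9,915.34.
Total = $455,594.45 + $69,752.54 + $9,915.34 = $535,262.33.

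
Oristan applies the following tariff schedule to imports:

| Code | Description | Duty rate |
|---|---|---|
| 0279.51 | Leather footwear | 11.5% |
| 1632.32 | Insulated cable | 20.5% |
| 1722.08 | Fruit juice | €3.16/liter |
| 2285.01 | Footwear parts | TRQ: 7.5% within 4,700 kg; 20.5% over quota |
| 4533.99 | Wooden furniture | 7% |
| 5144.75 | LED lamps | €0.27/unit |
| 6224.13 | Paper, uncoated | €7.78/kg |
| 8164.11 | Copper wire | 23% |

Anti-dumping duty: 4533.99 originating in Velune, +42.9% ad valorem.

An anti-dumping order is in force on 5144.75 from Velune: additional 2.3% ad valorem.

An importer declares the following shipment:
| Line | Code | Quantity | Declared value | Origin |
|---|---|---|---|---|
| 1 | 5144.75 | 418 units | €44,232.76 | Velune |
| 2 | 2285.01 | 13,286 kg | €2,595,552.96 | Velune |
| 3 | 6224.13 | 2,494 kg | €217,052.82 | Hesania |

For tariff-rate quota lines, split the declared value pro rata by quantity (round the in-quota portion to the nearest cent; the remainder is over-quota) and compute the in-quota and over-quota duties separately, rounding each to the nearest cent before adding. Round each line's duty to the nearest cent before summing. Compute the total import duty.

Line 1 (5144.75, Velune, 418 units, €44,232.76):
Base rate for 5144.75 is €0.27/unit.
Additional duty on 5144.75 from Velune: +2.3% ad valorem. Applied ad valorem rate = 2.3%.
Duty = €44,232.76 × 2.3% + 418 × €0.27 = €1,130.21.
Line 2 (2285.01, Velune, 13,286 kg, €2,595,552.96):
Code 2285.01 is under a tariff-rate quota (threshold 4,700 kg). In-quota: 4,700 kg at 7.5%; over-quota: 8,586 kg at 20.5%.
Pro-rata value split: in-quota = €2,595,552.96 × 4,700/13,286 = €918,192.00; over-quota = €2,595,552.96 − €918,192.00 = €1,677,360.96.
In-quota duty = €918,192.00 × 7.5% = €68,864.40. Over-quota duty = €1,677,360.96 × 20.5% = €343,859.00.
Line duty = €68,864.40 + €343,859.00 = €412,723.40.
Line 3 (6224.13, Hesania, 2,494 kg, €217,052.82):
Base rate for 6224.13 is €7.78/kg.
Duty = 2,494 × €7.78 = €19,403.32.
Total = €1,130.21 + €412,723.40 + €19,403.32 = €433,256.93.

€433,256.93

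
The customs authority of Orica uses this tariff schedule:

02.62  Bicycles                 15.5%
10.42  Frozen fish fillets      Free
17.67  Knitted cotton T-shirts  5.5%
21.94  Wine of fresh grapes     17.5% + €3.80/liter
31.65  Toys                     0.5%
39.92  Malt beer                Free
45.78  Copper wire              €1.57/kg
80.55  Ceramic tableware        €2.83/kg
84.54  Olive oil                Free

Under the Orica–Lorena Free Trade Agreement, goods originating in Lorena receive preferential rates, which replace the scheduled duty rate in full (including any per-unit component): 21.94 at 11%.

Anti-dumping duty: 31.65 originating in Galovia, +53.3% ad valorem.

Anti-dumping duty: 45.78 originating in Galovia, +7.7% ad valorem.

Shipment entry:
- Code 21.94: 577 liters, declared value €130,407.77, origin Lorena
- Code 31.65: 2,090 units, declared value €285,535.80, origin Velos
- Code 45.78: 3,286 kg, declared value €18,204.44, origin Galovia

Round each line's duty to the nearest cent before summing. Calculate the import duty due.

€22,333.29

Line 1 (21.94, Lorena, 577 liters, €130,407.77):
Base rate for 21.94 is 17.5% + €3.80/liter.
Origin Lorena qualifies under the Orica–Lorena agreement and 21.94 is covered: preferential rate 11% applies instead.
Duty = €130,407.77 × 11% = €14,344.85.
Line 2 (31.65, Velos, 2,090 units, €285,535.80):
Base rate for 31.65 is 0.5%.
The additional-duty order on 31.65 targets Galovia, not Velos; it does not apply.
Duty = €285,535.80 × 0.5% = €1,427.68.
Line 3 (45.78, Galovia, 3,286 kg, €18,204.44):
Base rate for 45.78 is €1.57/kg.
Additional duty on 45.78 from Galovia: +7.7% ad valorem. Applied ad valorem rate = 7.7%.
Duty = €18,204.44 × 7.7% + 3,286 × €1.57 = €6,560.76.
Total = €14,344.85 + €1,427.68 + €6,560.76 = €22,333.29.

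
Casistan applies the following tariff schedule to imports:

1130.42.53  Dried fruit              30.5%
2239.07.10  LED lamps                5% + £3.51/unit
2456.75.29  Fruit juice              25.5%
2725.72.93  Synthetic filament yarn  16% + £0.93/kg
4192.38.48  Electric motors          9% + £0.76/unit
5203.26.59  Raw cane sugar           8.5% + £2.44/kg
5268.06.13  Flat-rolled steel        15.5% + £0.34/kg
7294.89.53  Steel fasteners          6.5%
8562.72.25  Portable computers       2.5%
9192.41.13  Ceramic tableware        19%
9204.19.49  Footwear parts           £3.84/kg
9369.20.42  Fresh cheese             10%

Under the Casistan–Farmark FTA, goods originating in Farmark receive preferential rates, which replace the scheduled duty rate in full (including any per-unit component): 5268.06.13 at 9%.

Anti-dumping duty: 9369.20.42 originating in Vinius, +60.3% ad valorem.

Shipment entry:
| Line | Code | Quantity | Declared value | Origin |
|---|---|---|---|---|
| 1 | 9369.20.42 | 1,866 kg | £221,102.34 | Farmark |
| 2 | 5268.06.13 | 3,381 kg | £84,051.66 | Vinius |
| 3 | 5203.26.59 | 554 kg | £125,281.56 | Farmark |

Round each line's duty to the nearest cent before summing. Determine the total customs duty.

Line 1 (9369.20.42, Farmark, 1,866 kg, £221,102.34):
Base rate for 9369.20.42 is 10%.
Origin Farmark is the FTA partner but 9369.20.42 is not on the preference list; base rate stands.
The additional-duty order on 9369.20.42 targets Vinius, not Farmark; it does not apply.
Duty = £221,102.34 × 10% = £22,110.23.
Line 2 (5268.06.13, Vinius, 3,381 kg, £84,051.66):
Base rate for 5268.06.13 is 15.5% + £0.34/kg.
5268.06.13 has an FTA preferential rate, but origin Vinius is not Farmark; base rate stands.
Duty = £84,051.66 × 15.5% + 3,381 × £0.34 = £14,177.55.
Line 3 (5203.26.59, Farmark, 554 kg, £125,281.56):
Base rate for 5203.26.59 is 8.5% + £2.44/kg.
Origin Farmark is the FTA partner but 5203.26.59 is not on the preference list; base rate stands.
Duty = £125,281.56 × 8.5% + 554 × £2.44 = £12,000.69.
Total = £22,110.23 + £14,177.55 + £12,000.69 = £48,288.47.

£48,288.47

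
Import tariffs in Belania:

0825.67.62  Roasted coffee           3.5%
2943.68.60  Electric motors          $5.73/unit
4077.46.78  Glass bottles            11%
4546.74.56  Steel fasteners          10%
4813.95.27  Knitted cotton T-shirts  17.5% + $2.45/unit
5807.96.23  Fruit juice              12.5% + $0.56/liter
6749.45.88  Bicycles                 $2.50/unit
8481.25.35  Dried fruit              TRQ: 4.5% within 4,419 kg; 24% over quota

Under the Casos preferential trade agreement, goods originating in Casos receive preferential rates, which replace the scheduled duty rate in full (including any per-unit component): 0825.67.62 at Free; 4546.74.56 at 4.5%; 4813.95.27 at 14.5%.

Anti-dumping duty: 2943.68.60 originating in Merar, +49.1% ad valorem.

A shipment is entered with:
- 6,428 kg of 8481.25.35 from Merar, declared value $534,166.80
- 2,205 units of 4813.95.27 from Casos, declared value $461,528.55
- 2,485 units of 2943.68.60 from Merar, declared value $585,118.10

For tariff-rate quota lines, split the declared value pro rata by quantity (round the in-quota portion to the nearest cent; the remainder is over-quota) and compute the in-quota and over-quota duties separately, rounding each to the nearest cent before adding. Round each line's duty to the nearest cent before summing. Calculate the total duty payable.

Line 1 (8481.25.35, Merar, 6,428 kg, $534,166.80):
Code 8481.25.35 is under a tariff-rate quota (threshold 4,419 kg). In-quota: 4,419 kg at 4.5%; over-quota: 2,009 kg at 24%.
Pro-rata value split: in-quota = $534,166.80 × 4,419/6,428 = $367,218.90; over-quota = $534,166.80 − $367,218.90 = $166,947.90.
In-quota duty = $367,218.90 × 4.5% = $16,524.85. Over-quota duty = $166,947.90 × 24% = $40,067.50.
Line duty = $16,524.85 + $40,067.50 = $56,592.35.
Line 2 (4813.95.27, Casos, 2,205 units, $461,528.55):
Base rate for 4813.95.27 is 17.5% + $2.45/unit.
Origin Casos qualifies under the Belania–Casos agreement and 4813.95.27 is covered: preferential rate 14.5% applies instead.
Duty = $461,528.55 × 14.5% = $66,921.64.
Line 3 (2943.68.60, Merar, 2,485 units, $585,118.10):
Base rate for 2943.68.60 is $5.73/unit.
Additional duty on 2943.68.60 from Merar: +49.1% ad valorem. Applied ad valorem rate = 49.1%.
Duty = $585,118.10 × 49.1% + 2,485 × $5.73 = $301,532.04.
Total = $56,592.35 + $66,921.64 + $301,532.04 = $425,046.03.

$425,046.03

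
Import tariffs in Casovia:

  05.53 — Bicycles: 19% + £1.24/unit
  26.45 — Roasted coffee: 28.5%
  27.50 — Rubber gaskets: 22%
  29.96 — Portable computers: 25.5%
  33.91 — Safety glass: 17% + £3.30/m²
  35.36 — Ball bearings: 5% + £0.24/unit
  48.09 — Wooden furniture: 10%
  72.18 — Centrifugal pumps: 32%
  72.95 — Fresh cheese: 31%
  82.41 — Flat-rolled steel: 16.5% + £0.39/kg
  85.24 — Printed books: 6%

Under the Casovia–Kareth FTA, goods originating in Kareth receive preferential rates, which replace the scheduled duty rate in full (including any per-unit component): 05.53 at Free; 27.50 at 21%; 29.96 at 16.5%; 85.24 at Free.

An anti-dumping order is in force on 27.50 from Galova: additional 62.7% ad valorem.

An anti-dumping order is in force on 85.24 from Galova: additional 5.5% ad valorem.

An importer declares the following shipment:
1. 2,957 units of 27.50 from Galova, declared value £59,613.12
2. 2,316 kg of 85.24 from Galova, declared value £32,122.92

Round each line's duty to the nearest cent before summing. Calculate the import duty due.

£54,186.45

Line 1 (27.50, Galova, 2,957 units, £59,613.12):
Base rate for 27.50 is 22%.
27.50 has an FTA preferential rate, but origin Galova is not Kareth; base rate stands.
Additional duty on 27.50 from Galova: +62.7%. Applied ad valorem rate: 22% + 62.7% = 84.7%.
Duty = £59,613.12 × 84.7% = £50,492.31.
Line 2 (85.24, Galova, 2,316 kg, £32,122.92):
Base rate for 85.24 is 6%.
85.24 has an FTA preferential rate, but origin Galova is not Kareth; base rate stands.
Additional duty on 85.24 from Galova: +5.5%. Applied ad valorem rate: 6% + 5.5% = 11.5%.
Duty = £32,122.92 × 11.5% = £3,694.14.
Total = £50,492.31 + £3,694.14 = £54,186.45.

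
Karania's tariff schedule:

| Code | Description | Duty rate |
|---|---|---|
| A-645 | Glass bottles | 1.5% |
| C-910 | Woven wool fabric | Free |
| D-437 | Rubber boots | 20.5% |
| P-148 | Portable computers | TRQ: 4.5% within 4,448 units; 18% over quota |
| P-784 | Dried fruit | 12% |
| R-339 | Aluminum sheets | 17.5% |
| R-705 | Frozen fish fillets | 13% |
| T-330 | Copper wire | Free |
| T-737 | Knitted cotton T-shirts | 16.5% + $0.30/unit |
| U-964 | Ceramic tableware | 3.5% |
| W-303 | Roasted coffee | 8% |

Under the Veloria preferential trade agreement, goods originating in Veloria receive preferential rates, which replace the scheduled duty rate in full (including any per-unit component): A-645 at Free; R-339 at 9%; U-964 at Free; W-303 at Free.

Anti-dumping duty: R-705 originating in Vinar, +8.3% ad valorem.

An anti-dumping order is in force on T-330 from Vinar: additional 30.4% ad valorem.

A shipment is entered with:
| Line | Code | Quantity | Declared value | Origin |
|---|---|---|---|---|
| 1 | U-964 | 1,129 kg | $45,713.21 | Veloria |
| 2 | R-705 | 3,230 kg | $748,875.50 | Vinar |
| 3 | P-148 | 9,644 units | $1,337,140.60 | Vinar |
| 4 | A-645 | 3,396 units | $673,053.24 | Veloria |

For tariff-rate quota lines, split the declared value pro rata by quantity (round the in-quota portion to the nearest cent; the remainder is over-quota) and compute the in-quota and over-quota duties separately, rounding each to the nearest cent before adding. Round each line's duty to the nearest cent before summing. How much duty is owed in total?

Line 1 (U-964, Veloria, 1,129 kg, $45,713.21):
Base rate for U-964 is 3.5%.
Origin Veloria qualifies under the Karania–Veloria agreement and U-964 is covered: preferential rate Free applies instead.
Duty = $45,713.21 × 0% = $0.00.
Line 2 (R-705, Vinar, 3,230 kg, $748,875.50):
Base rate for R-705 is 13%.
Additional duty on R-705 from Vinar: +8.3%. Applied ad valorem rate: 13% + 8.3% = 21.3%.
Duty = $748,875.50 × 21.3% = $159,510.48.
Line 3 (P-148, Vinar, 9,644 units, $1,337,140.60):
Code P-148 is under a tariff-rate quota (threshold 4,448 units). In-quota: 4,448 units at 4.5%; over-quota: 5,196 units at 18%.
Pro-rata value split: in-quota = $1,337,140.60 × 4,448/9,644 = $616,715.20; over-quota = $1,337,140.60 − $616,715.20 = $720,425.40.
In-quota duty = $616,715.20 × 4.5% = $27,752.18. Over-quota duty = $720,425.40 × 18% = $129,676.57.
Line duty = $27,752.18 + $129,676.57 = $157,428.75.
Line 4 (A-645, Veloria, 3,396 units, $673,053.24):
Base rate for A-645 is 1.5%.
Origin Veloria qualifies under the Karania–Veloria agreement and A-645 is covered: preferential rate Free applies instead.
Duty = $673,053.24 × 0% = $0.00.
Total = $0.00 + $159,510.48 + $157,428.75 + $0.00 = $316,939.23.

$316,939.23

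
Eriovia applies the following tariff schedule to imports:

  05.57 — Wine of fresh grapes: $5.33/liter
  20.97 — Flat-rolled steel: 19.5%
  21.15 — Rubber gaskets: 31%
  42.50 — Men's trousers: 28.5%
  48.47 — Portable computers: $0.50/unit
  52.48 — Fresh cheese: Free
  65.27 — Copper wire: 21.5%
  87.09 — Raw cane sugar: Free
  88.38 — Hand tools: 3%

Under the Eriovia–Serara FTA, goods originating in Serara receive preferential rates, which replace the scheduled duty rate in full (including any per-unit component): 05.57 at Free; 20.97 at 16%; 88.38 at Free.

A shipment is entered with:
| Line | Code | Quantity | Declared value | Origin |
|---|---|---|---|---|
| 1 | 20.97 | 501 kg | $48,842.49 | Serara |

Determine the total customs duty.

Line 1 (20.97, Serara, 501 kg, $48,842.49):
Base rate for 20.97 is 19.5%.
Origin Serara qualifies under the Eriovia–Serara agreement and 20.97 is covered: preferential rate 16% applies instead.
Duty = $48,842.49 × 16% = $7,814.80.

$7,814.80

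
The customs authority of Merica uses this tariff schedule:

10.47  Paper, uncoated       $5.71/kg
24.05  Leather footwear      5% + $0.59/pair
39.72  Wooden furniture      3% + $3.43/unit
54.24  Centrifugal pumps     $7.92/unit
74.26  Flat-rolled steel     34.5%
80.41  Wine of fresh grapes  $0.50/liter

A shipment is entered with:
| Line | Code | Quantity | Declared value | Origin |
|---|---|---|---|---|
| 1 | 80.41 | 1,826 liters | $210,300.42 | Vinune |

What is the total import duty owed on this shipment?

$913.00

Line 1 (80.41, Vinune, 1,826 liters, $210,300.42):
Base rate for 80.41 is $0.50/liter.
Duty = 1,826 × $0.50 = $913.00.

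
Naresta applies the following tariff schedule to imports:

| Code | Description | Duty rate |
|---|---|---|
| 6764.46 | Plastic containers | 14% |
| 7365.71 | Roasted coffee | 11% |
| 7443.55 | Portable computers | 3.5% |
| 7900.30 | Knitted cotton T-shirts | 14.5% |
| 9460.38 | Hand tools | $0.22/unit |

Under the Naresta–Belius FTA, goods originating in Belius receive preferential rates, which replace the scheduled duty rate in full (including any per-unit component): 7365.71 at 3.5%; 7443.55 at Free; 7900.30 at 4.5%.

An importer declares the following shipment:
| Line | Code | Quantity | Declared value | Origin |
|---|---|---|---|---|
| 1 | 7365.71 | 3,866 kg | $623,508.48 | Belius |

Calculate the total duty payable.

Line 1 (7365.71, Belius, 3,866 kg, $623,508.48):
Base rate for 7365.71 is 11%.
Origin Belius qualifies under the Naresta–Belius agreement and 7365.71 is covered: preferential rate 3.5% applies instead.
Duty = $623,508.48 × 3.5% = $21,822.80.

$21,822.80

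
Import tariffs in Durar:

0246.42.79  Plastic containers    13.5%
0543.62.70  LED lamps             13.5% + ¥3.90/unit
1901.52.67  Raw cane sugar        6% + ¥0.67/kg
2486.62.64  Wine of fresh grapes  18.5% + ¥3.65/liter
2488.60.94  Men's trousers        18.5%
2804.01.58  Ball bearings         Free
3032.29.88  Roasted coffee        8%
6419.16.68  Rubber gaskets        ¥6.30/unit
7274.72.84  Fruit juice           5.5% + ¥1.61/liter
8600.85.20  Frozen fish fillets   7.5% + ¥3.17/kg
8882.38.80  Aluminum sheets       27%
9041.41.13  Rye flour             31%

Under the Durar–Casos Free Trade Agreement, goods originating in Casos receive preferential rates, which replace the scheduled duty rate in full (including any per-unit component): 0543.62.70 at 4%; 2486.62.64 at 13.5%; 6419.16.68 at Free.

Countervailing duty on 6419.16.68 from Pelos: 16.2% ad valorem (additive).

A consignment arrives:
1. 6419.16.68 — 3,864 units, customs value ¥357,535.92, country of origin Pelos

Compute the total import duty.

Line 1 (6419.16.68, Pelos, 3,864 units, ¥357,535.92):
Base rate for 6419.16.68 is ¥6.30/unit.
6419.16.68 has an FTA preferential rate, but origin Pelos is not Casos; base rate stands.
Additional duty on 6419.16.68 from Pelos: +16.2% ad valorem. Applied ad valorem rate = 16.2%.
Duty = ¥357,535.92 × 16.2% + 3,864 × ¥6.30 = ¥82,264.02.

¥82,264.02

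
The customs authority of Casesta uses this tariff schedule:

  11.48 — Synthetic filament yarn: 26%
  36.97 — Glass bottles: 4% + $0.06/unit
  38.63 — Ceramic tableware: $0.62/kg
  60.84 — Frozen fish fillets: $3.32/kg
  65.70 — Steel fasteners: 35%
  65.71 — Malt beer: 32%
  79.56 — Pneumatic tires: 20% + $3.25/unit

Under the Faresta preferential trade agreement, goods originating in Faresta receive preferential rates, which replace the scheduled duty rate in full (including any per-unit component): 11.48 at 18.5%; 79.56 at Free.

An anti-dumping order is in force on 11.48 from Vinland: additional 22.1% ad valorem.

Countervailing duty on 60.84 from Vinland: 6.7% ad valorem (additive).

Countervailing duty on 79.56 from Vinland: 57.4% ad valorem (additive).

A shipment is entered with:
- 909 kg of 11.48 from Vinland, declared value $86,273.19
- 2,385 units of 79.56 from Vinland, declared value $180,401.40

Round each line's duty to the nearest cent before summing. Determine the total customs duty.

Line 1 (11.48, Vinland, 909 kg, $86,273.19):
Base rate for 11.48 is 26%.
11.48 has an FTA preferential rate, but origin Vinland is not Faresta; base rate stands.
Additional duty on 11.48 from Vinland: +22.1%. Applied ad valorem rate: 26% + 22.1% = 48.1%.
Duty = $86,273.19 × 48.1% = $41,497.40.
Line 2 (79.56, Vinland, 2,385 units, $180,401.40):
Base rate for 79.56 is 20% + $3.25/unit.
79.56 has an FTA preferential rate, but origin Vinland is not Faresta; base rate stands.
Additional duty on 79.56 from Vinland: +57.4%. Applied ad valorem rate: 20% + 57.4% = 77.4%.
Duty = $180,401.40 × 77.4% + 2,385 × $3.25 = $147,381.93.
Total = $41,497.40 + $147,381.93 = $188,879.33.

$188,879.33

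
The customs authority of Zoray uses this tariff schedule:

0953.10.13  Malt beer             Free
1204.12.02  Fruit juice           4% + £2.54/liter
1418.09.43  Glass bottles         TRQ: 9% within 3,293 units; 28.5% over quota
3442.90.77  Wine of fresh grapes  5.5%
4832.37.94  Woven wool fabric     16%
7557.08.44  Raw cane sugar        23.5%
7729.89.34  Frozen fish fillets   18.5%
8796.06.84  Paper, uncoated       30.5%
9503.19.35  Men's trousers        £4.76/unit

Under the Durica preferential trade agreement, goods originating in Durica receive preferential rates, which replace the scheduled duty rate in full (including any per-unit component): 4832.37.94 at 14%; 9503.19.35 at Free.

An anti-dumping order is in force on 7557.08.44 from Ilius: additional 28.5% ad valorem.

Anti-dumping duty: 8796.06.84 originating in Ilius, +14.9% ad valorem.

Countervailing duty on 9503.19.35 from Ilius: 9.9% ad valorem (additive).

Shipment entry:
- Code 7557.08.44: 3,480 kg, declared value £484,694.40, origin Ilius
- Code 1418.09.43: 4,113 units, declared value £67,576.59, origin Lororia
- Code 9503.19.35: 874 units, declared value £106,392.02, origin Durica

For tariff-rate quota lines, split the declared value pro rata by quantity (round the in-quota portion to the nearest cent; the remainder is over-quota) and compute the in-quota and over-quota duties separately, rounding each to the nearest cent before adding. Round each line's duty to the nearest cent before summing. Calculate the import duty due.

£260,750.14

Line 1 (7557.08.44, Ilius, 3,480 kg, £484,694.40):
Base rate for 7557.08.44 is 23.5%.
Additional duty on 7557.08.44 from Ilius: +28.5%. Applied ad valorem rate: 23.5% + 28.5% = 52%.
Duty = £484,694.40 × 52% = £252,041.09.
Line 2 (1418.09.43, Lororia, 4,113 units, £67,576.59):
Code 1418.09.43 is under a tariff-rate quota (threshold 3,293 units). In-quota: 3,293 units at 9%; over-quota: 820 units at 28.5%.
Pro-rata value split: in-quota = £67,576.59 × 3,293/4,113 = £54,103.99; over-quota = £67,576.59 − £54,103.99 = £13,472.60.
In-quota duty = £54,103.99 × 9% = £4,869.36. Over-quota duty = £13,472.60 × 28.5% = £3,839.69.
Line duty = £4,869.36 + £3,839.69 = £8,709.05.
Line 3 (9503.19.35, Durica, 874 units, £106,392.02):
Base rate for 9503.19.35 is £4.76/unit.
Origin Durica qualifies under the Zoray–Durica agreement and 9503.19.35 is covered: preferential rate Free applies instead.
The additional-duty order on 9503.19.35 targets Ilius, not Durica; it does not apply.
Duty = £106,392.02 × 0% = £0.00.
Total = £252,041.09 + £8,709.05 + £0.00 = £260,750.14.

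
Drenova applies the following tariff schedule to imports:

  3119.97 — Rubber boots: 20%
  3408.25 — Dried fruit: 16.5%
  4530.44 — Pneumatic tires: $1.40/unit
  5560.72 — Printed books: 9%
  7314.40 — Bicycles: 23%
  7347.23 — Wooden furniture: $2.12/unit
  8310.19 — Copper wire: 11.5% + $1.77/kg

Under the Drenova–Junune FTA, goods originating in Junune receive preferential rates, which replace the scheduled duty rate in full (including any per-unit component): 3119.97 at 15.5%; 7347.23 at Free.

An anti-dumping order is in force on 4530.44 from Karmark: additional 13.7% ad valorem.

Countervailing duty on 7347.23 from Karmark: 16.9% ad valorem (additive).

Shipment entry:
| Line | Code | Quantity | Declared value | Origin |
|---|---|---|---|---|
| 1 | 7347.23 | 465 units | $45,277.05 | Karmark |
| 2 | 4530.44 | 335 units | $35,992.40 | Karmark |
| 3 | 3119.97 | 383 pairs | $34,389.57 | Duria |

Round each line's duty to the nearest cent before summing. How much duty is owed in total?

$20,915.49

Line 1 (7347.23, Karmark, 465 units, $45,277.05):
Base rate for 7347.23 is $2.12/unit.
7347.23 has an FTA preferential rate, but origin Karmark is not Junune; base rate stands.
Additional duty on 7347.23 from Karmark: +16.9% ad valorem. Applied ad valorem rate = 16.9%.
Duty = $45,277.05 × 16.9% + 465 × $2.12 = $8,637.62.
Line 2 (4530.44, Karmark, 335 units, $35,992.40):
Base rate for 4530.44 is $1.40/unit.
Additional duty on 4530.44 from Karmark: +13.7% ad valorem. Applied ad valorem rate = 13.7%.
Duty = $35,992.40 × 13.7% + 335 × $1.40 = $5,399.96.
Line 3 (3119.97, Duria, 383 pairs, $34,389.57):
Base rate for 3119.97 is 20%.
3119.97 has an FTA preferential rate, but origin Duria is not Junune; base rate stands.
Duty = $34,389.57 × 20% = $6,877.91.
Total = $8,637.62 + $5,399.96 + $6,877.91 = $20,915.49.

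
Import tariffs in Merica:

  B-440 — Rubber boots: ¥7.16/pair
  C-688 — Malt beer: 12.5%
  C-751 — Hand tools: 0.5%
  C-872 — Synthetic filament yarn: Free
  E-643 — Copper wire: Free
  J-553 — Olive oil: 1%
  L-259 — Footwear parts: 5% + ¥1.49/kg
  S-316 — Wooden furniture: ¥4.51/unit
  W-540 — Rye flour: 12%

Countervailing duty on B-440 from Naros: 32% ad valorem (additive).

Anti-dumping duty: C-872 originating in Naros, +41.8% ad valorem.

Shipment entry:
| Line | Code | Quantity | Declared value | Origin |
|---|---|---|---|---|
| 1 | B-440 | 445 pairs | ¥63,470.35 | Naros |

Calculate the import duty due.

¥23,496.71

Line 1 (B-440, Naros, 445 pairs, ¥63,470.35):
Base rate for B-440 is ¥7.16/pair.
Additional duty on B-440 from Naros: +32% ad valorem. Applied ad valorem rate = 32%.
Duty = ¥63,470.35 × 32% + 445 × ¥7.16 = ¥23,496.71.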